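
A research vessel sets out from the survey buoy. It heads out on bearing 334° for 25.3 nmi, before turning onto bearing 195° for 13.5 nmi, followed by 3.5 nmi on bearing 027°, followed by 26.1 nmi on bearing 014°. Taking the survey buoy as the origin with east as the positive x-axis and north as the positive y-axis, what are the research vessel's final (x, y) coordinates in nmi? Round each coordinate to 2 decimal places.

(-6.68, 38.14)

Leg 1 (334°, 25.3 nmi): east 25.3 sin 334° = -11.09, north 25.3 cos 334° = 22.74
Leg 2 (195°, 13.5 nmi): east 13.5 sin 195° = -3.49, north 13.5 cos 195° = -13.04
Leg 3 (027°, 3.5 nmi): east 3.5 sin 27° = 1.59, north 3.5 cos 27° = 3.12
Leg 4 (014°, 26.1 nmi): east 26.1 sin 14° = 6.31, north 26.1 cos 14° = 25.32
Summing: -6.68 nmi east, 38.14 nmi north → (-6.68, 38.14).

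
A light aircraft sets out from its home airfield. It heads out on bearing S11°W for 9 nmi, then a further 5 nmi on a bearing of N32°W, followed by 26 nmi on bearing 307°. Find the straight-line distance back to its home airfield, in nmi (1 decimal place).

27.5 nmi

Leg 1 (S11°W, 9 nmi): east 9 sin 191° = -1.72, north 9 cos 191° = -8.83
Leg 2 (N32°W, 5 nmi): east 5 sin 328° = -2.65, north 5 cos 328° = 4.24
Leg 3 (307°, 26 nmi): east 26 sin 307° = -20.76, north 26 cos 307° = 15.65
Net: -25.13 east, 11.05 north. Distance = √((-25.13)² + (11.05)²) = 27.455 nmi.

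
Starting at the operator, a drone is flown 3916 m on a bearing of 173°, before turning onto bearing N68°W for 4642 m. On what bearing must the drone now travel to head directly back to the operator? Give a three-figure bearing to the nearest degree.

061°

Leg 1 (173°, 3916 m): east 3916 sin 173° = 477.24, north 3916 cos 173° = -3886.81
Leg 2 (N68°W, 4642 m): east 4642 sin 292° = -4303.99, north 4642 cos 292° = 1738.92
Net displacement: -3826.75 east, -2147.89 north. Direction back to start is (3826.75, 2147.89): bearing = atan2(3826.75, 2147.89) mod 360° = 60.70° ≈ 061°.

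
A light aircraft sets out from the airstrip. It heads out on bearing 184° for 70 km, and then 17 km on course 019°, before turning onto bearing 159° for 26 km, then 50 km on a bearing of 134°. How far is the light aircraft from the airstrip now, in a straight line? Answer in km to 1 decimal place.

Leg 1 (184°, 70 km): east 70 sin 184° = -4.88, north 70 cos 184° = -69.83
Leg 2 (019°, 17 km): east 17 sin 19° = 5.53, north 17 cos 19° = 16.07
Leg 3 (159°, 26 km): east 26 sin 159° = 9.32, north 26 cos 159° = -24.27
Leg 4 (134°, 50 km): east 50 sin 134° = 35.97, north 50 cos 134° = -34.73
Net: 45.94 east, -112.76 north. Distance = √((45.94)² + (-112.76)²) = 121.759 km.

121.8 km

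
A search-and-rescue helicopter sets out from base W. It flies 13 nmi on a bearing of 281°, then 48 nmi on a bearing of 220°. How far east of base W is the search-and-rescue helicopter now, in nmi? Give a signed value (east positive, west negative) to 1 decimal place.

-43.6 nmi

Leg 1 (281°, 13 nmi): east 13 sin 281° = -12.76, north 13 cos 281° = 2.48
Leg 2 (220°, 48 nmi): east 48 sin 220° = -30.85, north 48 cos 220° = -36.77
Net east component: -43.61 nmi.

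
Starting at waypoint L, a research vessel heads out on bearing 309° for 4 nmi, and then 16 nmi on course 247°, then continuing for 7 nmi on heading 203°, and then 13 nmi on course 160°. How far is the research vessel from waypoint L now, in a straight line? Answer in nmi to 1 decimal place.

27.6 nmi

Leg 1 (309°, 4 nmi): east 4 sin 309° = -3.11, north 4 cos 309° = 2.52
Leg 2 (247°, 16 nmi): east 16 sin 247° = -14.73, north 16 cos 247° = -6.25
Leg 3 (203°, 7 nmi): east 7 sin 203° = -2.74, north 7 cos 203° = -6.44
Leg 4 (160°, 13 nmi): east 13 sin 160° = 4.45, north 13 cos 160° = -12.22
Net: -16.13 east, -22.39 north. Distance = √((-16.13)² + (-22.39)²) = 27.596 nmi.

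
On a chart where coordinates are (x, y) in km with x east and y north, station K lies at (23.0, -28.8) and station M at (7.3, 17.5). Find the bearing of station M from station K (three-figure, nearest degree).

341°

Δeast = 7.3 − 23.0 = -15.70; Δnorth = 17.5 − -28.8 = 46.30.
Bearing = atan2(Δeast, Δnorth) mod 360° = 341.27° ≈ 341°.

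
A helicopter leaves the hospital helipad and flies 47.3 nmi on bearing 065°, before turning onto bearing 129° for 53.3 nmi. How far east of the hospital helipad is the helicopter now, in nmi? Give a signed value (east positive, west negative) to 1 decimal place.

Leg 1 (065°, 47.3 nmi): east 47.3 sin 65° = 42.87, north 47.3 cos 65° = 19.99
Leg 2 (129°, 53.3 nmi): east 53.3 sin 129° = 41.42, north 53.3 cos 129° = -33.54
Net east component: 84.29 nmi.

84.3 nmi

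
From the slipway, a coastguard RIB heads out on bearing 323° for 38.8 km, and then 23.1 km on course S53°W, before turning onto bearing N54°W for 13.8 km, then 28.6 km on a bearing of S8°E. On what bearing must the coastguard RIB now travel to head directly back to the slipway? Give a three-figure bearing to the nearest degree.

Leg 1 (323°, 38.8 km): east 38.8 sin 323° = -23.35, north 38.8 cos 323° = 30.99
Leg 2 (S53°W, 23.1 km): east 23.1 sin 233° = -18.45, north 23.1 cos 233° = -13.90
Leg 3 (N54°W, 13.8 km): east 13.8 sin 306° = -11.16, north 13.8 cos 306° = 8.11
Leg 4 (S8°E, 28.6 km): east 28.6 sin 172° = 3.98, north 28.6 cos 172° = -28.32
Net displacement: -48.98 east, -3.13 north. Direction back to start is (48.98, 3.13): bearing = atan2(48.98, 3.13) mod 360° = 86.35° ≈ 086°.

086°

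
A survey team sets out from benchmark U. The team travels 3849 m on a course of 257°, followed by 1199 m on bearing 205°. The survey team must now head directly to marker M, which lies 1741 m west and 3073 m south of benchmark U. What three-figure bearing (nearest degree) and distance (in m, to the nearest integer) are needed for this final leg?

114°, 2754 m

Leg 1 (257°, 3849 m): east 3849 sin 257° = -3750.35, north 3849 cos 257° = -865.84
Leg 2 (205°, 1199 m): east 1199 sin 205° = -506.72, north 1199 cos 205° = -1086.66
Current position: (-4257.07, -1952.50). Target: (-1741, -3073). Remaining: Δeast = 2516.07, Δnorth = -1120.50.
Bearing = atan2(2516.07, -1120.50) mod 360° = 114.01°; distance = √((2516.07)² + (-1120.50)²) = 2754.293 m.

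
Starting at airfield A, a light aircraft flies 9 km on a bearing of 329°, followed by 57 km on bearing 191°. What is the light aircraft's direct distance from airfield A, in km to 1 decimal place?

Leg 1 (329°, 9 km): east 9 sin 329° = -4.64, north 9 cos 329° = 7.71
Leg 2 (191°, 57 km): east 57 sin 191° = -10.88, north 57 cos 191° = -55.95
Net: -15.51 east, -48.24 north. Distance = √((-15.51)² + (-48.24)²) = 50.671 km.

50.7 km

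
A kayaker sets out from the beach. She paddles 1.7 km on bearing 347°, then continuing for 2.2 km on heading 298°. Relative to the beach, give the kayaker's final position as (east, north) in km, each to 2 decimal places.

Leg 1 (347°, 1.7 km): east 1.7 sin 347° = -0.38, north 1.7 cos 347° = 1.66
Leg 2 (298°, 2.2 km): east 2.2 sin 298° = -1.94, north 2.2 cos 298° = 1.03
Summing: -2.32 km east, 2.69 km north → (-2.32, 2.69).

(-2.32, 2.69)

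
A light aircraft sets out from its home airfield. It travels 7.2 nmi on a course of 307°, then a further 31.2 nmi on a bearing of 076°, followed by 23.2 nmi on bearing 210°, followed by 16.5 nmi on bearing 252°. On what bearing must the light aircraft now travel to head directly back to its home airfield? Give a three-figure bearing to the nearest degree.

Leg 1 (307°, 7.2 nmi): east 7.2 sin 307° = -5.75, north 7.2 cos 307° = 4.33
Leg 2 (076°, 31.2 nmi): east 31.2 sin 76° = 30.27, north 31.2 cos 76° = 7.55
Leg 3 (210°, 23.2 nmi): east 23.2 sin 210° = -11.60, north 23.2 cos 210° = -20.09
Leg 4 (252°, 16.5 nmi): east 16.5 sin 252° = -15.69, north 16.5 cos 252° = -5.10
Net displacement: -2.77 east, -13.31 north. Direction back to start is (2.77, 13.31): bearing = atan2(2.77, 13.31) mod 360° = 11.75° ≈ 012°.

012°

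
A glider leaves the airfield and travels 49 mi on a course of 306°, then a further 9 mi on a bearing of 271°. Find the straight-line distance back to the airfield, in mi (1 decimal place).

Leg 1 (306°, 49 mi): east 49 sin 306° = -39.64, north 49 cos 306° = 28.80
Leg 2 (271°, 9 mi): east 9 sin 271° = -9.00, north 9 cos 271° = 0.16
Net: -48.64 east, 28.96 north. Distance = √((-48.64)² + (28.96)²) = 56.608 mi.

56.6 mi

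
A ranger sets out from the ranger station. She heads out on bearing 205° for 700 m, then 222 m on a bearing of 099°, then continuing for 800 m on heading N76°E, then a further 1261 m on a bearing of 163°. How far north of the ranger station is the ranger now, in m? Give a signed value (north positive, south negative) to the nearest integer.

-1682 m

Leg 1 (205°, 700 m): east 700 sin 205° = -295.83, north 700 cos 205° = -634.42
Leg 2 (099°, 222 m): east 222 sin 99° = 219.27, north 222 cos 99° = -34.73
Leg 3 (N76°E, 800 m): east 800 sin 76° = 776.24, north 800 cos 76° = 193.54
Leg 4 (163°, 1261 m): east 1261 sin 163° = 368.68, north 1261 cos 163° = -1205.90
Net north component: -1681.51 m.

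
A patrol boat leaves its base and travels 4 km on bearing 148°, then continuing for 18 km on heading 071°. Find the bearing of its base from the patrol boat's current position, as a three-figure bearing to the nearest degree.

263°

Leg 1 (148°, 4 km): east 4 sin 148° = 2.12, north 4 cos 148° = -3.39
Leg 2 (071°, 18 km): east 18 sin 71° = 17.02, north 18 cos 71° = 5.86
Net displacement: 19.14 east, 2.47 north. Direction back to start is (-19.14, -2.47): bearing = atan2(-19.14, -2.47) mod 360° = 262.65° ≈ 263°.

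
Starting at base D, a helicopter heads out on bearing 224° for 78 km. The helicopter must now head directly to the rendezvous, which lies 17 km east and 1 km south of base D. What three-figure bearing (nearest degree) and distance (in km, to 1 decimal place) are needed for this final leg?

Leg 1 (224°, 78 km): east 78 sin 224° = -54.18, north 78 cos 224° = -56.11
Current position: (-54.18, -56.11). Target: (17, -1). Remaining: Δeast = 71.18, Δnorth = 55.11.
Bearing = atan2(71.18, 55.11) mod 360° = 52.25°; distance = √((71.18)² + (55.11)²) = 90.022 km.

052°, 90.0 km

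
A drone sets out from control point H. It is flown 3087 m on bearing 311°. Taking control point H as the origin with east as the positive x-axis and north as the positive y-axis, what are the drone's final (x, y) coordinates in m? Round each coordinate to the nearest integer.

(-2330, 2025)

Leg 1 (311°, 3087 m): east 3087 sin 311° = -2329.79, north 3087 cos 311° = 2025.25
Summing: -2329.79 m east, 2025.25 m north → (-2330, 2025).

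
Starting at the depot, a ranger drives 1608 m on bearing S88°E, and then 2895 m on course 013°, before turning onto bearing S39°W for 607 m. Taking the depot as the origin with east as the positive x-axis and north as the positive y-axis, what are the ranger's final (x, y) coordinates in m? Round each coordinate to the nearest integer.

(1876, 2293)

Leg 1 (S88°E, 1608 m): east 1608 sin 92° = 1607.02, north 1608 cos 92° = -56.12
Leg 2 (013°, 2895 m): east 2895 sin 13° = 651.23, north 2895 cos 13° = 2820.80
Leg 3 (S39°W, 607 m): east 607 sin 219° = -382.00, north 607 cos 219° = -471.73
Summing: 1876.26 m east, 2292.96 m north → (1876, 2293).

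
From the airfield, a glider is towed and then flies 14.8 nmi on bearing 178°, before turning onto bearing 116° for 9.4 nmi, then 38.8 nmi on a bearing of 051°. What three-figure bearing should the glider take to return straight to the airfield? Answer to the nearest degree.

262°

Leg 1 (178°, 14.8 nmi): east 14.8 sin 178° = 0.52, north 14.8 cos 178° = -14.79
Leg 2 (116°, 9.4 nmi): east 9.4 sin 116° = 8.45, north 9.4 cos 116° = -4.12
Leg 3 (051°, 38.8 nmi): east 38.8 sin 51° = 30.15, north 38.8 cos 51° = 24.42
Net displacement: 39.12 east, 5.51 north. Direction back to start is (-39.12, -5.51): bearing = atan2(-39.12, -5.51) mod 360° = 261.99° ≈ 262°.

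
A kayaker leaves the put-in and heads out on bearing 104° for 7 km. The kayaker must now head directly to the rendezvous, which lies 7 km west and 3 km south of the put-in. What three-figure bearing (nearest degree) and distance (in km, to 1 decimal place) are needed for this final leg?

Leg 1 (104°, 7 km): east 7 sin 104° = 6.79, north 7 cos 104° = -1.69
Current position: (6.79, -1.69). Target: (-7, -3). Remaining: Δeast = -13.79, Δnorth = -1.31.
Bearing = atan2(-13.79, -1.31) mod 360° = 264.59°; distance = √((-13.79)² + (-1.31)²) = 13.854 km.

265°, 13.9 km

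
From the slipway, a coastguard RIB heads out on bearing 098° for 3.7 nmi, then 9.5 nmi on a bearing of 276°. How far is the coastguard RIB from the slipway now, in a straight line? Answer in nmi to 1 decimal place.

5.8 nmi

Leg 1 (098°, 3.7 nmi): east 3.7 sin 98° = 3.66, north 3.7 cos 98° = -0.51
Leg 2 (276°, 9.5 nmi): east 9.5 sin 276° = -9.45, north 9.5 cos 276° = 0.99
Net: -5.78 east, 0.48 north. Distance = √((-5.78)² + (0.48)²) = 5.804 nmi.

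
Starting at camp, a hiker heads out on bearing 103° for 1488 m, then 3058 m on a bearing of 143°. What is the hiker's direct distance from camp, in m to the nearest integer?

4305 m

Leg 1 (103°, 1488 m): east 1488 sin 103° = 1449.86, north 1488 cos 103° = -334.73
Leg 2 (143°, 3058 m): east 3058 sin 143° = 1840.35, north 3058 cos 143° = -2442.23
Net: 3290.21 east, -2776.95 north. Distance = √((3290.21)² + (-2776.95)²) = 4305.459 m.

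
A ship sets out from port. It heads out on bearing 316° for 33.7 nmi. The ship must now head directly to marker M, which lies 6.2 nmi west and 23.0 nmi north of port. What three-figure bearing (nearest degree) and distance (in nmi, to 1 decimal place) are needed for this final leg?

094°, 17.3 nmi

Leg 1 (316°, 33.7 nmi): east 33.7 sin 316° = -23.41, north 33.7 cos 316° = 24.24
Current position: (-23.41, 24.24). Target: (-6.2, 23.0). Remaining: Δeast = 17.21, Δnorth = -1.24.
Bearing = atan2(17.21, -1.24) mod 360° = 94.13°; distance = √((17.21)² + (-1.24)²) = 17.255 nmi.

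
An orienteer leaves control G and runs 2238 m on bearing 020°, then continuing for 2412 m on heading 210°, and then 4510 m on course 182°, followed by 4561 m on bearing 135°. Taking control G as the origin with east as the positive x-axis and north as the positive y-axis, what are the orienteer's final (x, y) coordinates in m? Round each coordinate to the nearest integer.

Leg 1 (020°, 2238 m): east 2238 sin 20° = 765.44, north 2238 cos 20° = 2103.03
Leg 2 (210°, 2412 m): east 2412 sin 210° = -1206.00, north 2412 cos 210° = -2088.85
Leg 3 (182°, 4510 m): east 4510 sin 182° = -157.40, north 4510 cos 182° = -4507.25
Leg 4 (135°, 4561 m): east 4561 sin 135° = 3225.11, north 4561 cos 135° = -3225.11
Summing: 2627.16 m east, -7718.19 m north → (2627, -7718).

(2627, -7718)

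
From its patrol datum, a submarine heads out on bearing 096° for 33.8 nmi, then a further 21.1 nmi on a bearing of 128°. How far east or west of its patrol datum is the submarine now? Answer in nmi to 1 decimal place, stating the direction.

50.2 nmi east

Leg 1 (096°, 33.8 nmi): east 33.8 sin 96° = 33.61, north 33.8 cos 96° = -3.53
Leg 2 (128°, 21.1 nmi): east 21.1 sin 128° = 16.63, north 21.1 cos 128° = -12.99
Net east component: 50.24 nmi.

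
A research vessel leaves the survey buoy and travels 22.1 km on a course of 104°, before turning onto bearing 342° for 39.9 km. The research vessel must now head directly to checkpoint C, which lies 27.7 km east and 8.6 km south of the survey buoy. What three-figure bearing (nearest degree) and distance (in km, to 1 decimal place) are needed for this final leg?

Leg 1 (104°, 22.1 km): east 22.1 sin 104° = 21.44, north 22.1 cos 104° = -5.35
Leg 2 (342°, 39.9 km): east 39.9 sin 342° = -12.33, north 39.9 cos 342° = 37.95
Current position: (9.11, 32.60). Target: (27.7, -8.6). Remaining: Δeast = 18.59, Δnorth = -41.20.
Bearing = atan2(18.59, -41.20) mod 360° = 155.72°; distance = √((18.59)² + (-41.20)²) = 45.199 km.

156°, 45.2 km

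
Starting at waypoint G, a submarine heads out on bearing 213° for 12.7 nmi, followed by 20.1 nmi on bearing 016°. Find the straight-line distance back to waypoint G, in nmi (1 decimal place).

8.8 nmi

Leg 1 (213°, 12.7 nmi): east 12.7 sin 213° = -6.92, north 12.7 cos 213° = -10.65
Leg 2 (016°, 20.1 nmi): east 20.1 sin 16° = 5.54, north 20.1 cos 16° = 19.32
Net: -1.38 east, 8.67 north. Distance = √((-1.38)² + (8.67)²) = 8.779 nmi.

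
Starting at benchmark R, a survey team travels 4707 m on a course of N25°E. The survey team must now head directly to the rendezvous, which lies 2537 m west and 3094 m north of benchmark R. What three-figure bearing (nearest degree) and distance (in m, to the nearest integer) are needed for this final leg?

Leg 1 (N25°E, 4707 m): east 4707 sin 25° = 1989.26, north 4707 cos 25° = 4265.99
Current position: (1989.26, 4265.99). Target: (-2537, 3094). Remaining: Δeast = -4526.26, Δnorth = -1171.99.
Bearing = atan2(-4526.26, -1171.99) mod 360° = 255.48°; distance = √((-4526.26)² + (-1171.99)²) = 4675.535 m.

255°, 4676 m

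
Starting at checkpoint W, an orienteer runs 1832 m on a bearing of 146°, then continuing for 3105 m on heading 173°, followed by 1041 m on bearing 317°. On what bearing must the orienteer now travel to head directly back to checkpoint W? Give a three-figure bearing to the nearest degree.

350°

Leg 1 (146°, 1832 m): east 1832 sin 146° = 1024.44, north 1832 cos 146° = -1518.80
Leg 2 (173°, 3105 m): east 3105 sin 173° = 378.40, north 3105 cos 173° = -3081.86
Leg 3 (317°, 1041 m): east 1041 sin 317° = -709.96, north 1041 cos 317° = 761.34
Net displacement: 692.89 east, -3839.31 north. Direction back to start is (-692.89, 3839.31): bearing = atan2(-692.89, 3839.31) mod 360° = 349.77° ≈ 350°.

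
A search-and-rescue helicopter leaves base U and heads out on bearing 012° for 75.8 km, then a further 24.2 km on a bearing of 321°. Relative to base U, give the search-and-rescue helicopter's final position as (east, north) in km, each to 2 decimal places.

Leg 1 (012°, 75.8 km): east 75.8 sin 12° = 15.76, north 75.8 cos 12° = 74.14
Leg 2 (321°, 24.2 km): east 24.2 sin 321° = -15.23, north 24.2 cos 321° = 18.81
Summing: 0.53 km east, 92.95 km north → (0.53, 92.95).

(0.53, 92.95)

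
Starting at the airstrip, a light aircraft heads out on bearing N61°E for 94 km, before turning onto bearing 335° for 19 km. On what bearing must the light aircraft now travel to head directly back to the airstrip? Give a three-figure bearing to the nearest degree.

Leg 1 (N61°E, 94 km): east 94 sin 61° = 82.21, north 94 cos 61° = 45.57
Leg 2 (335°, 19 km): east 19 sin 335° = -8.03, north 19 cos 335° = 17.22
Net displacement: 74.18 east, 62.79 north. Direction back to start is (-74.18, -62.79): bearing = atan2(-74.18, -62.79) mod 360° = 229.75° ≈ 230°.

230°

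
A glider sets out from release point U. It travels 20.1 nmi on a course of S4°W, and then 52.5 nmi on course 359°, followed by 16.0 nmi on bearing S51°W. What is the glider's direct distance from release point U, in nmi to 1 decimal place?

Leg 1 (S4°W, 20.1 nmi): east 20.1 sin 184° = -1.40, north 20.1 cos 184° = -20.05
Leg 2 (359°, 52.5 nmi): east 52.5 sin 359° = -0.92, north 52.5 cos 359° = 52.49
Leg 3 (S51°W, 16.0 nmi): east 16.0 sin 231° = -12.43, north 16.0 cos 231° = -10.07
Net: -14.75 east, 22.37 north. Distance = √((-14.75)² + (22.37)²) = 26.798 nmi.

26.8 nmi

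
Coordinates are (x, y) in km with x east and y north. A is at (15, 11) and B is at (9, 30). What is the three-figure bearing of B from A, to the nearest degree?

Δeast = 9 − 15 = -6.00; Δnorth = 30 − 11 = 19.00.
Bearing = atan2(Δeast, Δnorth) mod 360° = 342.47° ≈ 342°.

342°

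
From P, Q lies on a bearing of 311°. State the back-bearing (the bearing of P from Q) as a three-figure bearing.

Back-bearing = 311° − 180° = 131°.

131°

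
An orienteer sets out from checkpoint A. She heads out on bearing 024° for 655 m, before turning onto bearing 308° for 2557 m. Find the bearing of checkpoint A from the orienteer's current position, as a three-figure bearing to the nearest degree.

141°

Leg 1 (024°, 655 m): east 655 sin 24° = 266.41, north 655 cos 24° = 598.37
Leg 2 (308°, 2557 m): east 2557 sin 308° = -2014.94, north 2557 cos 308° = 1574.25
Net displacement: -1748.53 east, 2172.62 north. Direction back to start is (1748.53, -2172.62): bearing = atan2(1748.53, -2172.62) mod 360° = 141.17° ≈ 141°.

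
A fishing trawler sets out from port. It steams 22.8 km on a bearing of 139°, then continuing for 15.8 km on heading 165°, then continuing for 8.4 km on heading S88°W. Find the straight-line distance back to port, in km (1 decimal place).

Leg 1 (139°, 22.8 km): east 22.8 sin 139° = 14.96, north 22.8 cos 139° = -17.21
Leg 2 (165°, 15.8 km): east 15.8 sin 165° = 4.09, north 15.8 cos 165° = -15.26
Leg 3 (S88°W, 8.4 km): east 8.4 sin 268° = -8.39, north 8.4 cos 268° = -0.29
Net: 10.65 east, -32.76 north. Distance = √((10.65)² + (-32.76)²) = 34.451 km.

34.5 km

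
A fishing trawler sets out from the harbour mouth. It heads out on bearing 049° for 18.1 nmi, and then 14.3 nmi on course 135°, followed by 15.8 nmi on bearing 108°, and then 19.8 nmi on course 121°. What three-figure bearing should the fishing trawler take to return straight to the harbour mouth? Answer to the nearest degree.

283°

Leg 1 (049°, 18.1 nmi): east 18.1 sin 49° = 13.66, north 18.1 cos 49° = 11.87
Leg 2 (135°, 14.3 nmi): east 14.3 sin 135° = 10.11, north 14.3 cos 135° = -10.11
Leg 3 (108°, 15.8 nmi): east 15.8 sin 108° = 15.03, north 15.8 cos 108° = -4.88
Leg 4 (121°, 19.8 nmi): east 19.8 sin 121° = 16.97, north 19.8 cos 121° = -10.20
Net displacement: 55.77 east, -13.32 north. Direction back to start is (-55.77, 13.32): bearing = atan2(-55.77, 13.32) mod 360° = 283.43° ≈ 283°.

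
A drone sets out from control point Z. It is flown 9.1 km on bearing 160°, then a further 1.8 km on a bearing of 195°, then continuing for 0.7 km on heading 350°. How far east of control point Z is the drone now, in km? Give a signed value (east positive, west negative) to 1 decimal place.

2.5 km

Leg 1 (160°, 9.1 km): east 9.1 sin 160° = 3.11, north 9.1 cos 160° = -8.55
Leg 2 (195°, 1.8 km): east 1.8 sin 195° = -0.47, north 1.8 cos 195° = -1.74
Leg 3 (350°, 0.7 km): east 0.7 sin 350° = -0.12, north 0.7 cos 350° = 0.69
Net east component: 2.52 km.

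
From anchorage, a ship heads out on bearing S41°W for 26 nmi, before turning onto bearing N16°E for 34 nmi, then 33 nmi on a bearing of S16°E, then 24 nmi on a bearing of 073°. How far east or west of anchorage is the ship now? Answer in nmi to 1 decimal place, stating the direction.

Leg 1 (S41°W, 26 nmi): east 26 sin 221° = -17.06, north 26 cos 221° = -19.62
Leg 2 (N16°E, 34 nmi): east 34 sin 16° = 9.37, north 34 cos 16° = 32.68
Leg 3 (S16°E, 33 nmi): east 33 sin 164° = 9.10, north 33 cos 164° = -31.72
Leg 4 (073°, 24 nmi): east 24 sin 73° = 22.95, north 24 cos 73° = 7.02
Net east component: 24.36 nmi.

24.4 nmi east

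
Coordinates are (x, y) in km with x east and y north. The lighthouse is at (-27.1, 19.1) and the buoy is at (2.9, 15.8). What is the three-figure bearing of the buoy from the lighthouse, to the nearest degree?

Δeast = 2.9 − -27.1 = 30.00; Δnorth = 15.8 − 19.1 = -3.30.
Bearing = atan2(Δeast, Δnorth) mod 360° = 96.28° ≈ 096°.

096°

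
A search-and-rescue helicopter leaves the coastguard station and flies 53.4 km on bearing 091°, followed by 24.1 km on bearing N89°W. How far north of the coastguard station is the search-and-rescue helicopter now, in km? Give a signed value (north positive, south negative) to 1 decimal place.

-0.5 km

Leg 1 (091°, 53.4 km): east 53.4 sin 91° = 53.39, north 53.4 cos 91° = -0.93
Leg 2 (N89°W, 24.1 km): east 24.1 sin 271° = -24.10, north 24.1 cos 271° = 0.42
Net north component: -0.51 km.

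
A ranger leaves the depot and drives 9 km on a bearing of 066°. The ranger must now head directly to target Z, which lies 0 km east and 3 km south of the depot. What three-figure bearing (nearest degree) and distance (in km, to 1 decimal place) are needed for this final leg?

Leg 1 (066°, 9 km): east 9 sin 66° = 8.22, north 9 cos 66° = 3.66
Current position: (8.22, 3.66). Target: (0, -3). Remaining: Δeast = -8.22, Δnorth = -6.66.
Bearing = atan2(-8.22, -6.66) mod 360° = 230.99°; distance = √((-8.22)² + (-6.66)²) = 10.581 km.

231°, 10.6 km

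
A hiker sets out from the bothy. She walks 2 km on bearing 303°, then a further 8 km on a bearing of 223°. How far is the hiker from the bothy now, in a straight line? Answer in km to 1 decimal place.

8.6 km

Leg 1 (303°, 2 km): east 2 sin 303° = -1.68, north 2 cos 303° = 1.09
Leg 2 (223°, 8 km): east 8 sin 223° = -5.46, north 8 cos 223° = -5.85
Net: -7.13 east, -4.76 north. Distance = √((-7.13)² + (-4.76)²) = 8.577 km.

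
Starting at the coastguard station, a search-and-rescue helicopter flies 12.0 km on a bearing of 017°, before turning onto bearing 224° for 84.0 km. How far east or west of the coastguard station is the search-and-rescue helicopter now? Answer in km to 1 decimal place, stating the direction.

54.8 km west

Leg 1 (017°, 12.0 km): east 12.0 sin 17° = 3.51, north 12.0 cos 17° = 11.48
Leg 2 (224°, 84.0 km): east 84.0 sin 224° = -58.35, north 84.0 cos 224° = -60.42
Net east component: -54.84 km.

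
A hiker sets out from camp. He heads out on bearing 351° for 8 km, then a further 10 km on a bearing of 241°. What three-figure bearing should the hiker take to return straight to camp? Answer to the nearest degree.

107°

Leg 1 (351°, 8 km): east 8 sin 351° = -1.25, north 8 cos 351° = 7.90
Leg 2 (241°, 10 km): east 10 sin 241° = -8.75, north 10 cos 241° = -4.85
Net displacement: -10.00 east, 3.05 north. Direction back to start is (10.00, -3.05): bearing = atan2(10.00, -3.05) mod 360° = 106.98° ≈ 107°.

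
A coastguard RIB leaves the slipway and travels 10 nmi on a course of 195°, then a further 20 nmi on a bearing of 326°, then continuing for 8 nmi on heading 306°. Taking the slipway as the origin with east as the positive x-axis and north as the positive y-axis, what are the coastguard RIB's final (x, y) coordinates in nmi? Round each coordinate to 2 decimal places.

(-20.24, 11.62)

Leg 1 (195°, 10 nmi): east 10 sin 195° = -2.59, north 10 cos 195° = -9.66
Leg 2 (326°, 20 nmi): east 20 sin 326° = -11.18, north 20 cos 326° = 16.58
Leg 3 (306°, 8 nmi): east 8 sin 306° = -6.47, north 8 cos 306° = 4.70
Summing: -20.24 nmi east, 11.62 nmi north → (-20.24, 11.62).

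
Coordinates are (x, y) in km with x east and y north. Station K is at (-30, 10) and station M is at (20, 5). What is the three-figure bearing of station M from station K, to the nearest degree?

096°

Δeast = 20 − -30 = 50.00; Δnorth = 5 − 10 = -5.00.
Bearing = atan2(Δeast, Δnorth) mod 360° = 95.71° ≈ 096°.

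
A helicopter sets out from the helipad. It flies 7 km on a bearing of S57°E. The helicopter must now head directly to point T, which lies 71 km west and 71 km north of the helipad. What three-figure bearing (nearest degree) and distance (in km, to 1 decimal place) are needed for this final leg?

Leg 1 (S57°E, 7 km): east 7 sin 123° = 5.87, north 7 cos 123° = -3.81
Current position: (5.87, -3.81). Target: (-71, 71). Remaining: Δeast = -76.87, Δnorth = 74.81.
Bearing = atan2(-76.87, 74.81) mod 360° = 314.22°; distance = √((-76.87)² + (74.81)²) = 107.266 km.

314°, 107.3 km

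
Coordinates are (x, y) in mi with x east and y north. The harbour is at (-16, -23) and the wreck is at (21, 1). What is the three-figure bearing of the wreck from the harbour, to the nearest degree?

Δeast = 21 − -16 = 37.00; Δnorth = 1 − -23 = 24.00.
Bearing = atan2(Δeast, Δnorth) mod 360° = 57.03° ≈ 057°.

057°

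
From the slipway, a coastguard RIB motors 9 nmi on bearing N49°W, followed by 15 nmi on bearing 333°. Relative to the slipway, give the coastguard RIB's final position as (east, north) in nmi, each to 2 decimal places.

Leg 1 (N49°W, 9 nmi): east 9 sin 311° = -6.79, north 9 cos 311° = 5.90
Leg 2 (333°, 15 nmi): east 15 sin 333° = -6.81, north 15 cos 333° = 13.37
Summing: -13.60 nmi east, 19.27 nmi north → (-13.60, 19.27).

(-13.60, 19.27)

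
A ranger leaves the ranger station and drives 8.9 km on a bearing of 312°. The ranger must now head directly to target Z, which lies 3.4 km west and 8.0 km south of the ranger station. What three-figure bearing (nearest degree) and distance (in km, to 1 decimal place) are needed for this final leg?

Leg 1 (312°, 8.9 km): east 8.9 sin 312° = -6.61, north 8.9 cos 312° = 5.96
Current position: (-6.61, 5.96). Target: (-3.4, -8.0). Remaining: Δeast = 3.21, Δnorth = -13.96.
Bearing = atan2(3.21, -13.96) mod 360° = 167.03°; distance = √((3.21)² + (-13.96)²) = 14.321 km.

167°, 14.3 km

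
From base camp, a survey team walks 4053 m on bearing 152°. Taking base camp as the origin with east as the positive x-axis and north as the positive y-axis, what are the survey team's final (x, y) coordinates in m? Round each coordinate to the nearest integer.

(1903, -3579)

Leg 1 (152°, 4053 m): east 4053 sin 152° = 1902.77, north 4053 cos 152° = -3578.59
Summing: 1902.77 m east, -3578.59 m north → (1903, -3579).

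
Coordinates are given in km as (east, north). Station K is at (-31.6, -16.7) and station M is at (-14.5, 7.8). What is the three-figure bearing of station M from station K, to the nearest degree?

035°

Δeast = -14.5 − -31.6 = 17.10; Δnorth = 7.8 − -16.7 = 24.50.
Bearing = atan2(Δeast, Δnorth) mod 360° = 34.91° ≈ 035°.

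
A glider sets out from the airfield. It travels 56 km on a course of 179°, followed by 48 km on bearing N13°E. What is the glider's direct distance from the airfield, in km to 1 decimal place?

15.0 km

Leg 1 (179°, 56 km): east 56 sin 179° = 0.98, north 56 cos 179° = -55.99
Leg 2 (N13°E, 48 km): east 48 sin 13° = 10.80, north 48 cos 13° = 46.77
Net: 11.77 east, -9.22 north. Distance = √((11.77)² + (-9.22)²) = 14.956 km.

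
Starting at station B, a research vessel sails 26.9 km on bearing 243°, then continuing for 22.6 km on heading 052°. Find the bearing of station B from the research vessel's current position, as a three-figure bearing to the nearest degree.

105°

Leg 1 (243°, 26.9 km): east 26.9 sin 243° = -23.97, north 26.9 cos 243° = -12.21
Leg 2 (052°, 22.6 km): east 22.6 sin 52° = 17.81, north 22.6 cos 52° = 13.91
Net displacement: -6.16 east, 1.70 north. Direction back to start is (6.16, -1.70): bearing = atan2(6.16, -1.70) mod 360° = 105.44° ≈ 105°.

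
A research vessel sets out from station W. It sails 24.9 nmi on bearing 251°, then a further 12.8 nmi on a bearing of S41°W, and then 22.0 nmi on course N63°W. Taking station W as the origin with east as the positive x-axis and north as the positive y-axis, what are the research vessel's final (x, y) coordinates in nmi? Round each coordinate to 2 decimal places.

(-51.54, -7.78)

Leg 1 (251°, 24.9 nmi): east 24.9 sin 251° = -23.54, north 24.9 cos 251° = -8.11
Leg 2 (S41°W, 12.8 nmi): east 12.8 sin 221° = -8.40, north 12.8 cos 221° = -9.66
Leg 3 (N63°W, 22.0 nmi): east 22.0 sin 297° = -19.60, north 22.0 cos 297° = 9.99
Summing: -51.54 nmi east, -7.78 nmi north → (-51.54, -7.78).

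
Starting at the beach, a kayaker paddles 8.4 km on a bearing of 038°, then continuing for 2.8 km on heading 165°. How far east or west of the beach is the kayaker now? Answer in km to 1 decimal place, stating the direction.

Leg 1 (038°, 8.4 km): east 8.4 sin 38° = 5.17, north 8.4 cos 38° = 6.62
Leg 2 (165°, 2.8 km): east 2.8 sin 165° = 0.72, north 2.8 cos 165° = -2.70
Net east component: 5.90 km.

5.9 km east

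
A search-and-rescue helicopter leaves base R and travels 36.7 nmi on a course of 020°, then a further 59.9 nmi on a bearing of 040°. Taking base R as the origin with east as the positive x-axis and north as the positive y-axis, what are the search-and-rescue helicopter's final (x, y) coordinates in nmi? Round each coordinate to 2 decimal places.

Leg 1 (020°, 36.7 nmi): east 36.7 sin 20° = 12.55, north 36.7 cos 20° = 34.49
Leg 2 (040°, 59.9 nmi): east 59.9 sin 40° = 38.50, north 59.9 cos 40° = 45.89
Summing: 51.06 nmi east, 80.37 nmi north → (51.06, 80.37).

(51.06, 80.37)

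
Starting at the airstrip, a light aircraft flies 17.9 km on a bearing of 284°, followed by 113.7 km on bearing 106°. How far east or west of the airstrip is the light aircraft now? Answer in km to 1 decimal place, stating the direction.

Leg 1 (284°, 17.9 km): east 17.9 sin 284° = -17.37, north 17.9 cos 284° = 4.33
Leg 2 (106°, 113.7 km): east 113.7 sin 106° = 109.30, north 113.7 cos 106° = -31.34
Net east component: 91.93 km.

91.9 km east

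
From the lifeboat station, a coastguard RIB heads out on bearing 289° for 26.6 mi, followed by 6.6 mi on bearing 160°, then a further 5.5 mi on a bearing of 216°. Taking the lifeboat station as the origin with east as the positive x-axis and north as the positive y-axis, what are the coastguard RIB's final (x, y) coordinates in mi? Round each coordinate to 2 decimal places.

(-26.13, -1.99)

Leg 1 (289°, 26.6 mi): east 26.6 sin 289° = -25.15, north 26.6 cos 289° = 8.66
Leg 2 (160°, 6.6 mi): east 6.6 sin 160° = 2.26, north 6.6 cos 160° = -6.20
Leg 3 (216°, 5.5 mi): east 5.5 sin 216° = -3.23, north 5.5 cos 216° = -4.45
Summing: -26.13 mi east, -1.99 mi north → (-26.13, -1.99).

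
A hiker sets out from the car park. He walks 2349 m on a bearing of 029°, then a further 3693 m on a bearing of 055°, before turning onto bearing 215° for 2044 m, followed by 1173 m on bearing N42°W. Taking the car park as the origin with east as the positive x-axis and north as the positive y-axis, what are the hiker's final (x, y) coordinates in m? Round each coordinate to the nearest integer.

(2207, 3370)

Leg 1 (029°, 2349 m): east 2349 sin 29° = 1138.82, north 2349 cos 29° = 2054.48
Leg 2 (055°, 3693 m): east 3693 sin 55° = 3025.13, north 3693 cos 55° = 2118.22
Leg 3 (215°, 2044 m): east 2044 sin 215° = -1172.39, north 2044 cos 215° = -1674.35
Leg 4 (N42°W, 1173 m): east 1173 sin 318° = -784.89, north 1173 cos 318° = 871.71
Summing: 2206.67 m east, 3370.06 m north → (2207, 3370).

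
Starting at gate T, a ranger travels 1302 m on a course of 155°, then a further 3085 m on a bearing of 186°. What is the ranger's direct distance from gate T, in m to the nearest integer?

Leg 1 (155°, 1302 m): east 1302 sin 155° = 550.25, north 1302 cos 155° = -1180.01
Leg 2 (186°, 3085 m): east 3085 sin 186° = -322.47, north 3085 cos 186° = -3068.10
Net: 227.78 east, -4248.11 north. Distance = √((227.78)² + (-4248.11)²) = 4254.215 m.

4254 m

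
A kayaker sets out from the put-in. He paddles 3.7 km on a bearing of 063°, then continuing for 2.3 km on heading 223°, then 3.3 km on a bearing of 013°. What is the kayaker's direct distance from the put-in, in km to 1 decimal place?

4.1 km

Leg 1 (063°, 3.7 km): east 3.7 sin 63° = 3.30, north 3.7 cos 63° = 1.68
Leg 2 (223°, 2.3 km): east 2.3 sin 223° = -1.57, north 2.3 cos 223° = -1.68
Leg 3 (013°, 3.3 km): east 3.3 sin 13° = 0.74, north 3.3 cos 13° = 3.22
Net: 2.47 east, 3.21 north. Distance = √((2.47)² + (3.21)²) = 4.053 km.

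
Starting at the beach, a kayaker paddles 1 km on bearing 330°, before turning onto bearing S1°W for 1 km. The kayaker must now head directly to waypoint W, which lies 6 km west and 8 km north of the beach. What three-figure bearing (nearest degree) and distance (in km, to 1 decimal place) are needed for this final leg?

Leg 1 (330°, 1 km): east 1 sin 330° = -0.50, north 1 cos 330° = 0.87
Leg 2 (S1°W, 1 km): east 1 sin 181° = -0.02, north 1 cos 181° = -1.00
Current position: (-0.52, -0.13). Target: (-6, 8). Remaining: Δeast = -5.48, Δnorth = 8.13.
Bearing = atan2(-5.48, 8.13) mod 360° = 326.02°; distance = √((-5.48)² + (8.13)²) = 9.809 km.

326°, 9.8 km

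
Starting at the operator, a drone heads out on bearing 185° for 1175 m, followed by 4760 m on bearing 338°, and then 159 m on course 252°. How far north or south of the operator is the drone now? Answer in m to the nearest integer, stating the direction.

3194 m north

Leg 1 (185°, 1175 m): east 1175 sin 185° = -102.41, north 1175 cos 185° = -1170.53
Leg 2 (338°, 4760 m): east 4760 sin 338° = -1783.13, north 4760 cos 338° = 4413.40
Leg 3 (252°, 159 m): east 159 sin 252° = -151.22, north 159 cos 252° = -49.13
Net north component: 3193.73 m.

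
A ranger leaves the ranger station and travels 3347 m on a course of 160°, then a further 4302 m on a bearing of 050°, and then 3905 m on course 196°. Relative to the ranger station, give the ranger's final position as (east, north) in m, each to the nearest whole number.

Leg 1 (160°, 3347 m): east 3347 sin 160° = 1144.74, north 3347 cos 160° = -3145.15
Leg 2 (050°, 4302 m): east 4302 sin 50° = 3295.52, north 4302 cos 50° = 2765.27
Leg 3 (196°, 3905 m): east 3905 sin 196° = -1076.36, north 3905 cos 196° = -3753.73
Summing: 3363.90 m east, -4133.61 m north → (3364, -4134).

(3364, -4134)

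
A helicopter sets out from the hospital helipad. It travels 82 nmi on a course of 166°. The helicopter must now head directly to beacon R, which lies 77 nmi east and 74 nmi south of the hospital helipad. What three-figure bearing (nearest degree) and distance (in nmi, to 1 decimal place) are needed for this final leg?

084°, 57.4 nmi

Leg 1 (166°, 82 nmi): east 82 sin 166° = 19.84, north 82 cos 166° = -79.56
Current position: (19.84, -79.56). Target: (77, -74). Remaining: Δeast = 57.16, Δnorth = 5.56.
Bearing = atan2(57.16, 5.56) mod 360° = 84.44°; distance = √((57.16)² + (5.56)²) = 57.433 nmi.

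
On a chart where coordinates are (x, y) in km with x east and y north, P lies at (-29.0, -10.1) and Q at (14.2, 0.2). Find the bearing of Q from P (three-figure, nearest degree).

077°

Δeast = 14.2 − -29.0 = 43.20; Δnorth = 0.2 − -10.1 = 10.30.
Bearing = atan2(Δeast, Δnorth) mod 360° = 76.59° ≈ 077°.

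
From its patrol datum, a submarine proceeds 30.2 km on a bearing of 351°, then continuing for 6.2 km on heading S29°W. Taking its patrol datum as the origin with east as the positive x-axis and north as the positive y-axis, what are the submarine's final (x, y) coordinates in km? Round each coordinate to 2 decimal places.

(-7.73, 24.41)

Leg 1 (351°, 30.2 km): east 30.2 sin 351° = -4.72, north 30.2 cos 351° = 29.83
Leg 2 (S29°W, 6.2 km): east 6.2 sin 209° = -3.01, north 6.2 cos 209° = -5.42
Summing: -7.73 km east, 24.41 km north → (-7.73, 24.41).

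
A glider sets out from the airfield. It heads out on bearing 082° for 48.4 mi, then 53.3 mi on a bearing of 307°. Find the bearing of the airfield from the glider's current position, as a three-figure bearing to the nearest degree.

Leg 1 (082°, 48.4 mi): east 48.4 sin 82° = 47.93, north 48.4 cos 82° = 6.74
Leg 2 (307°, 53.3 mi): east 53.3 sin 307° = -42.57, north 53.3 cos 307° = 32.08
Net displacement: 5.36 east, 38.81 north. Direction back to start is (-5.36, -38.81): bearing = atan2(-5.36, -38.81) mod 360° = 187.87° ≈ 188°.

188°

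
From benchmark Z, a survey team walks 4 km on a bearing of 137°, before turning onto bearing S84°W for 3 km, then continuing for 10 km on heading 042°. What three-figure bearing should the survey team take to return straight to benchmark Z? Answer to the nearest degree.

237°

Leg 1 (137°, 4 km): east 4 sin 137° = 2.73, north 4 cos 137° = -2.93
Leg 2 (S84°W, 3 km): east 3 sin 264° = -2.98, north 3 cos 264° = -0.31
Leg 3 (042°, 10 km): east 10 sin 42° = 6.69, north 10 cos 42° = 7.43
Net displacement: 6.44 east, 4.19 north. Direction back to start is (-6.44, -4.19): bearing = atan2(-6.44, -4.19) mod 360° = 236.92° ≈ 237°.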